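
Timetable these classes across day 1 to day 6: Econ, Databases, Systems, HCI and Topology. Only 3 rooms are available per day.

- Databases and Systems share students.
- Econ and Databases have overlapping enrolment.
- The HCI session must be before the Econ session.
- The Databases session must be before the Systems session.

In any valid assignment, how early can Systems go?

day 2

Precedence pushes Systems to at least day 2.
Systems at day 2 is achievable: Topology -> day 1; HCI -> day 1; Econ -> day 2; Databases -> day 1; Systems -> day 2.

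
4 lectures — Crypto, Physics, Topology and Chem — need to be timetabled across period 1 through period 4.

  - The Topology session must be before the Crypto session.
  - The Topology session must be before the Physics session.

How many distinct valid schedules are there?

56

Splitting on Crypto: it can be period 2 (12), period 3 (20), period 4 (24). Listing each branch's schedules as (Physics, Topology, Chem) by period number:
Crypto=period 2: (2,1,1) (2,1,2) (2,1,3) (2,1,4) (3,1,1) (3,1,2) (3,1,3) (3,1,4) (4,1,1) (4,1,2) (4,1,3) (4,1,4) — 12.
Crypto=period 3: (2,1,1) (2,1,2) (2,1,3) (2,1,4) (3,1,1) (3,1,2) (3,1,3) (3,1,4) (3,2,1) (3,2,2) (3,2,3) (3,2,4) (4,1,1) (4,1,2) (4,1,3) (4,1,4) (4,2,1) (4,2,2) (4,2,3) (4,2,4) — 20.
Crypto=period 4: (2,1,1) (2,1,2) (2,1,3) (2,1,4) (3,1,1) (3,1,2) (3,1,3) (3,1,4) (3,2,1) (3,2,2) (3,2,3) (3,2,4) (4,1,1) (4,1,2) (4,1,3) (4,1,4) (4,2,1) (4,2,2) (4,2,3) (4,2,4) (4,3,1) (4,3,2) (4,3,3) (4,3,4) — 24.
Summing: 12 + 20 + 24 = 56.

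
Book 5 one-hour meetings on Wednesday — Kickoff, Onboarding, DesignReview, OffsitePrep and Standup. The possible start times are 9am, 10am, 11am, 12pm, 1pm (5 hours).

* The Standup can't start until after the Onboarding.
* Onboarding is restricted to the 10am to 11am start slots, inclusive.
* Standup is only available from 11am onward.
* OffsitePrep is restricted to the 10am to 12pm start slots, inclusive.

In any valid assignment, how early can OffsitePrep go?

OffsitePrep is available from 10am; OffsitePrep's own window allows nothing later than 12pm.
OffsitePrep at 10am is achievable: DesignReview -> 9am; OffsitePrep -> 10am; Onboarding -> 10am; Standup -> 11am; Kickoff -> 9am.

10am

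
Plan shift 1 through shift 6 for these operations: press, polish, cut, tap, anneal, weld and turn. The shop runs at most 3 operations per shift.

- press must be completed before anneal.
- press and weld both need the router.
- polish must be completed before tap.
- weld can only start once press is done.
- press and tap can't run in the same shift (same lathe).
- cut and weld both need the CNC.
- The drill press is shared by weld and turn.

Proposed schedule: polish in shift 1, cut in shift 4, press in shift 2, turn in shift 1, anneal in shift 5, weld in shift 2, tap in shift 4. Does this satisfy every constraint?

cut and weld both need the CNC — holds.
press and weld both need the router — violated.
weld can only start once press is done — violated.
The drill press is shared by weld and turn — holds.
polish must be completed before tap — holds.
press and tap can't run in the same shift (same lathe) — holds.
press must be completed before anneal — holds.
The shop runs at most 3 operations per shift — holds.

No. press and weld both need the router is not satisfied.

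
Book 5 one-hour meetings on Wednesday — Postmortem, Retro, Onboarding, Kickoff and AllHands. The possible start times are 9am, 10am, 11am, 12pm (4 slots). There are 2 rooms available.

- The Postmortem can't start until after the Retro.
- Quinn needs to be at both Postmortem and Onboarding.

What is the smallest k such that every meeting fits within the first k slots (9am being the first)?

3 slots

The precedence chain requires at least 2 distinct slots.
With at most 2 per slot and 5 meetings, at least 3 slots are needed.
3 works (last occupied slot: 11am): for example Kickoff in 10am, Retro in 9am, Postmortem in 10am, AllHands in 11am, Onboarding in 9am.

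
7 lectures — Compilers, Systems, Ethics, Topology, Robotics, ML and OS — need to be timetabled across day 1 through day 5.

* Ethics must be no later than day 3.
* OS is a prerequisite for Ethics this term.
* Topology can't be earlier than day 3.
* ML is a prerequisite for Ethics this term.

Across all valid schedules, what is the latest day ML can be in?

day 2

Downstream work caps ML at day 2.
ML at day 2 is achievable: Systems in day 1, Topology in day 3, ML in day 2, Ethics in day 3, Compilers in day 1, Robotics in day 1, OS in day 1.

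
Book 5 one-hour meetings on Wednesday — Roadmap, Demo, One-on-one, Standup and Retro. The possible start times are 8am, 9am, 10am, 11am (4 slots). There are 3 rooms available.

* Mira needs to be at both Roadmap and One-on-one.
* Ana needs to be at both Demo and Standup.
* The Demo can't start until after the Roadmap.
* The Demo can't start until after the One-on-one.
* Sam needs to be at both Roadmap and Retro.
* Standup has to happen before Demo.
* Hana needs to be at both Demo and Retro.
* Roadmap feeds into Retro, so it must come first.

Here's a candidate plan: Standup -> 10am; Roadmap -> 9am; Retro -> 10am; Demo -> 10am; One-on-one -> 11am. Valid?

Hana needs to be at both Demo and Retro — violated.
The Demo can't start until after the Roadmap — holds.
Sam needs to be at both Roadmap and Retro — holds.
Mira needs to be at both Roadmap and One-on-one — holds.
Ana needs to be at both Demo and Standup — violated.
Standup has to happen before Demo — violated.
There are 3 rooms available — holds.
The Demo can't start until after the One-on-one — violated.
Roadmap feeds into Retro, so it must come first — holds.

No. The Demo can't start until after the One-on-one is not satisfied.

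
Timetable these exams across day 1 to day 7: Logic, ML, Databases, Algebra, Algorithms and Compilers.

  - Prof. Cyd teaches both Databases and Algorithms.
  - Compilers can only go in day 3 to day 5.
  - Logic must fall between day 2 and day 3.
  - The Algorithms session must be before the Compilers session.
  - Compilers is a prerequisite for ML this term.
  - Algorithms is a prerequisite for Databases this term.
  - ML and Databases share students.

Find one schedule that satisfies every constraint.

ML=day 4; Algebra=day 1; Algorithms=day 1; Databases=day 2; Logic=day 2; Compilers=day 3

Checking: Algorithms(day 1) before Compilers(day 3); Compilers(day 3) before ML(day 4); Algorithms(day 1) before Databases(day 2); Databases(day 2) != Algorithms(day 1); ML(day 4) != Databases(day 2); Logic=day 2 in [day 2,day 3]; Compilers=day 3 in [day 3,day 5].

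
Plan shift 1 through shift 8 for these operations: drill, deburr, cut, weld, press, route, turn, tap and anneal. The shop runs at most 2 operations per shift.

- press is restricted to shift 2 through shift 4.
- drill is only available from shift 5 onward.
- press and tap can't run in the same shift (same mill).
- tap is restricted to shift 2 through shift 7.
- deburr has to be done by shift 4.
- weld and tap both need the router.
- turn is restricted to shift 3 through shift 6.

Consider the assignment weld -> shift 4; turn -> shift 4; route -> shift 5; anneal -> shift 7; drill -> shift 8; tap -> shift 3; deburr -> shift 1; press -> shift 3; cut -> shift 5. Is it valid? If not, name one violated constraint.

The shop runs at most 2 operations per shift — holds.
press and tap can't run in the same shift (same mill) — violated.
drill is only available from shift 5 onward — holds.
turn is restricted to shift 3 through shift 6 — holds.
press is restricted to shift 2 through shift 4 — holds.
weld and tap both need the router — holds.
tap is restricted to shift 2 through shift 7 — holds.
deburr has to be done by shift 4 — holds.

No — it violates: press and tap can't run in the same shift (same mill)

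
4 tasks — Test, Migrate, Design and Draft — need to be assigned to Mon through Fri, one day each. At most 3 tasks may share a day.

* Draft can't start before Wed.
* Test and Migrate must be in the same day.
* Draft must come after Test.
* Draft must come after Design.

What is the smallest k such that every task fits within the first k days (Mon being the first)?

3

The precedence chain requires at least 2 distinct days.
With at most 3 per day and 4 tasks, at least 2 days are needed.
Draft can't be placed before Wed — that is day 3 counting from Mon — so the schedule must run through at least 3 days.
3 works (last occupied day: Wed): for example Draft in Wed; Migrate in Mon; Test in Mon; Design in Mon.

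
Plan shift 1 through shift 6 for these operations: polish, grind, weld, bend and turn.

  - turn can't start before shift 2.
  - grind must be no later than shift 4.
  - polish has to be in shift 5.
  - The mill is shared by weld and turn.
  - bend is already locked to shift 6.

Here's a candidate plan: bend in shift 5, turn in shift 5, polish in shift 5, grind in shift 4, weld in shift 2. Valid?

bend is already locked to shift 6 — violated.
turn can't start before shift 2 — holds.
polish has to be in shift 5 — holds.
The mill is shared by weld and turn — holds.
grind must be no later than shift 4 — holds.

Invalid. bend is already locked to shift 6.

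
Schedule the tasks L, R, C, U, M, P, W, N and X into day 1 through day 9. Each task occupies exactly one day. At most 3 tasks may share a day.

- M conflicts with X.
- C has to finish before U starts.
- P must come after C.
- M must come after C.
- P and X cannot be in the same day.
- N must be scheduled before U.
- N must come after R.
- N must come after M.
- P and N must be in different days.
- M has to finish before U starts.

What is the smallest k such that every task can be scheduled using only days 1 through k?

The precedence chain requires at least 4 distinct days.
With at most 3 per day and 9 tasks, at least 3 days are needed.
4 works (last occupied day: day 4): for example R=day 1, L=day 1, U=day 4, N=day 3, X=day 3, M=day 2, C=day 1, P=day 2, W=day 2.

4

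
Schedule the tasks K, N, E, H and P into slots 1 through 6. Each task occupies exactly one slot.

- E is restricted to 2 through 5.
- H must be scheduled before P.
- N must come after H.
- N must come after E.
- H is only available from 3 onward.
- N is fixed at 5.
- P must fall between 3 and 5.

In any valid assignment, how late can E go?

4

E is available from 2; E's own window allows nothing later than 5; downstream work caps E at 4.
E at 4 is achievable: H in 3, E in 4, K in 1, P in 4, N in 5.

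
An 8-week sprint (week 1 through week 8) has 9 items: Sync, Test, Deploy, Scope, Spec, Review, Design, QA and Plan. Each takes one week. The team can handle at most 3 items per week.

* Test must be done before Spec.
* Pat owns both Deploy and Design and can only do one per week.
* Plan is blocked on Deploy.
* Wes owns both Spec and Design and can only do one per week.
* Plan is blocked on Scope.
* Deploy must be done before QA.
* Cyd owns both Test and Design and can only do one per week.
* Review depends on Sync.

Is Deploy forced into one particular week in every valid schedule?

Deploy can be week 1 (e.g. Scope in week 1; Spec in week 3; Design in week 4; Test in week 2; QA in week 3; Plan in week 2; Review in week 2; Deploy in week 1; Sync in week 1) or week 2 (e.g. QA -> week 3; Design -> week 3; Deploy -> week 2; Plan -> week 3; Sync -> week 1; Spec -> week 2; Test -> week 1; Review -> week 2; Scope -> week 1).

No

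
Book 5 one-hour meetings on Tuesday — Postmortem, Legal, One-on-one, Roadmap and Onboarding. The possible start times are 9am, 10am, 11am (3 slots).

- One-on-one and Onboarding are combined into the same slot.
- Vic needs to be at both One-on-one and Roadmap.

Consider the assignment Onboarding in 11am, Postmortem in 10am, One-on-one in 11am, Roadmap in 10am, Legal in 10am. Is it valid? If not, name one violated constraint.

Valid

Vic needs to be at both One-on-one and Roadmap — holds.
One-on-one and Onboarding are combined into the same slot — holds.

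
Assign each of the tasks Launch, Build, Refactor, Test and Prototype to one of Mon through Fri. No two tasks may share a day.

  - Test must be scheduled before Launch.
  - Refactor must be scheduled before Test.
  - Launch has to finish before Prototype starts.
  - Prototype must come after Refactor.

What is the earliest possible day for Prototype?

Thu

Precedence pushes Prototype to at least Thu.
Prototype at Thu is achievable: Build=Fri; Test=Tue; Prototype=Thu; Refactor=Mon; Launch=Wed.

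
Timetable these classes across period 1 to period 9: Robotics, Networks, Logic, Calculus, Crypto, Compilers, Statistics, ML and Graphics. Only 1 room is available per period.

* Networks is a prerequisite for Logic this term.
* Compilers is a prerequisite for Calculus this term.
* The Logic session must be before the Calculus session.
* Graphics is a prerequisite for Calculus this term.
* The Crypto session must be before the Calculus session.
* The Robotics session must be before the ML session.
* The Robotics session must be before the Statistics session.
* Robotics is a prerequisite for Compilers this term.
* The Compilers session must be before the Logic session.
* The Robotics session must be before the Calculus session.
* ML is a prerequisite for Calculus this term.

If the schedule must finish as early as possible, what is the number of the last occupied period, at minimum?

The precedence chain requires at least 4 distinct periods.
With at most 1 per period and 9 classes, at least 9 periods are needed.
9 works (last occupied period: period 9): for example Statistics in period 9; Graphics in period 7; Calculus in period 8; Robotics in period 1; Logic in period 4; Crypto in period 6; Compilers in period 2; Networks in period 3; ML in period 5.

period 9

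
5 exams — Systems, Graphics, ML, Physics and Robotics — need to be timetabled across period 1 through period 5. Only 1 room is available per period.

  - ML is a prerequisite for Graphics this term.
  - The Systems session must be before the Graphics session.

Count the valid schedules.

Splitting on Systems: it can be period 1 (12), period 2 (12), period 3 (10), period 4 (6). Listing each branch's schedules as (Graphics, ML, Physics, Robotics) by period number:
Systems=period 1: (3,2,4,5) (3,2,5,4) (4,2,3,5) (4,2,5,3) (4,3,2,5) (4,3,5,2) (5,2,3,4) (5,2,4,3) (5,3,2,4) (5,3,4,2) (5,4,2,3) (5,4,3,2) — 12.
Systems=period 2: (3,1,4,5) (3,1,5,4) (4,1,3,5) (4,1,5,3) (4,3,1,5) (4,3,5,1) (5,1,3,4) (5,1,4,3) (5,3,1,4) (5,3,4,1) (5,4,1,3) (5,4,3,1) — 12.
Systems=period 3: (4,1,2,5) (4,1,5,2) (4,2,1,5) (4,2,5,1) (5,1,2,4) (5,1,4,2) (5,2,1,4) (5,2,4,1) (5,4,1,2) (5,4,2,1) — 10.
Systems=period 4: (5,1,2,3) (5,1,3,2) (5,2,1,3) (5,2,3,1) (5,3,1,2) (5,3,2,1) — 6.
Summing: 12 + 12 + 10 + 6 = 40.

40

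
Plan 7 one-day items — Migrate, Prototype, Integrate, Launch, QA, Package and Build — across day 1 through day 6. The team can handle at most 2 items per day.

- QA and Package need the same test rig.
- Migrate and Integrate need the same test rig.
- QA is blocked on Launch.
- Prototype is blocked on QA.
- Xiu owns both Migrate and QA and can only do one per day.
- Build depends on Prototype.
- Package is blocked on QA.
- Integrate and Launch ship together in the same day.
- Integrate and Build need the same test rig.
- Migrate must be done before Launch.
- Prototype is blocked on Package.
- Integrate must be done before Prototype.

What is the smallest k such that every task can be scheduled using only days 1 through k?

6 days

The precedence chain requires at least 6 distinct days.
With at most 2 per day and 7 tasks, at least 4 days are needed.
6 works (last occupied day: day 6): for example QA in day 3, Migrate in day 1, Launch in day 2, Build in day 6, Prototype in day 5, Integrate in day 2, Package in day 4.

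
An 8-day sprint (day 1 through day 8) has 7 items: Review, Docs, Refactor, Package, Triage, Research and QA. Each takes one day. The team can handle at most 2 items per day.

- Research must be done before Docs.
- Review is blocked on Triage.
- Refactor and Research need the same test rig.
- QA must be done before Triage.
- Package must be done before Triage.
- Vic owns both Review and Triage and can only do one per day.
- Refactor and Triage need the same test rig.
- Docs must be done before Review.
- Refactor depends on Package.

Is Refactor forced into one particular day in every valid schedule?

Refactor can be day 2 (e.g. Research -> day 1, Docs -> day 3, Package -> day 1, Review -> day 4, Triage -> day 3, QA -> day 2, Refactor -> day 2) or day 3 (e.g. Triage in day 2; QA in day 1; Research in day 2; Refactor in day 3; Review in day 4; Package in day 1; Docs in day 3).

No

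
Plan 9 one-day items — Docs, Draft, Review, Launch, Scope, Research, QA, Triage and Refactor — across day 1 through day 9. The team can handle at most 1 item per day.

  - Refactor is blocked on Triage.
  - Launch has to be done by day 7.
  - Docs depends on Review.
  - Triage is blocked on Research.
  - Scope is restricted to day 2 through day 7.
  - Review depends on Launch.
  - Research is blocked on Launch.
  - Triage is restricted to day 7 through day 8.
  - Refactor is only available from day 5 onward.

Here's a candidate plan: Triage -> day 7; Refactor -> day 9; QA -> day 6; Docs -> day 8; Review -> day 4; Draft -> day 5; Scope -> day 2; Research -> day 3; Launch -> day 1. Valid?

Valid

The team can handle at most 1 item per day — holds.
Triage is restricted to day 7 through day 8 — holds.
Docs depends on Review — holds.
Scope is restricted to day 2 through day 7 — holds.
Launch has to be done by day 7 — holds.
Refactor is only available from day 5 onward — holds.
Review depends on Launch — holds.
Research is blocked on Launch — holds.
Refactor is blocked on Triage — holds.
Triage is blocked on Research — holds.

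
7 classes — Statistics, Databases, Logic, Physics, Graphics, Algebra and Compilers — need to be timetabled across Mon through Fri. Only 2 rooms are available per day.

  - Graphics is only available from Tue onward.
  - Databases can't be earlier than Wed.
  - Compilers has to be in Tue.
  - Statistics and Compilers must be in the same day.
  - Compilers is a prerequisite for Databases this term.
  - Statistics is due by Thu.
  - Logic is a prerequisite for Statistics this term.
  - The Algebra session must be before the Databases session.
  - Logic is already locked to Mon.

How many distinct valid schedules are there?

Splitting on Databases: it can be Wed (8), Thu (18), Fri (28). Listing each branch's schedules as (Statistics, Logic, Physics, Graphics, Algebra, Compilers):
Databases=Wed: (Tue,Mon,Wed,Thu,Mon,Tue) (Tue,Mon,Wed,Fri,Mon,Tue) (Tue,Mon,Thu,Wed,Mon,Tue) (Tue,Mon,Thu,Thu,Mon,Tue) (Tue,Mon,Thu,Fri,Mon,Tue) (Tue,Mon,Fri,Wed,Mon,Tue) (Tue,Mon,Fri,Thu,Mon,Tue) (Tue,Mon,Fri,Fri,Mon,Tue) — 8.
Databases=Thu: (Tue,Mon,Mon,Wed,Wed,Tue) (Tue,Mon,Mon,Thu,Wed,Tue) (Tue,Mon,Mon,Fri,Wed,Tue) (Tue,Mon,Wed,Wed,Mon,Tue) (Tue,Mon,Wed,Thu,Mon,Tue) (Tue,Mon,Wed,Thu,Wed,Tue) (Tue,Mon,Wed,Fri,Mon,Tue) (Tue,Mon,Wed,Fri,Wed,Tue) (Tue,Mon,Thu,Wed,Mon,Tue) (Tue,Mon,Thu,Wed,Wed,Tue) (Tue,Mon,Thu,Fri,Mon,Tue) (Tue,Mon,Thu,Fri,Wed,Tue) (Tue,Mon,Fri,Wed,Mon,Tue) (Tue,Mon,Fri,Wed,Wed,Tue) (Tue,Mon,Fri,Thu,Mon,Tue) (Tue,Mon,Fri,Thu,Wed,Tue) (Tue,Mon,Fri,Fri,Mon,Tue) (Tue,Mon,Fri,Fri,Wed,Tue) — 18.
Databases=Fri: (Tue,Mon,Mon,Wed,Wed,Tue) (Tue,Mon,Mon,Wed,Thu,Tue) (Tue,Mon,Mon,Thu,Wed,Tue) (Tue,Mon,Mon,Thu,Thu,Tue) (Tue,Mon,Mon,Fri,Wed,Tue) (Tue,Mon,Mon,Fri,Thu,Tue) (Tue,Mon,Wed,Wed,Mon,Tue) (Tue,Mon,Wed,Wed,Thu,Tue) (Tue,Mon,Wed,Thu,Mon,Tue) (Tue,Mon,Wed,Thu,Wed,Tue) (Tue,Mon,Wed,Thu,Thu,Tue) (Tue,Mon,Wed,Fri,Mon,Tue) (Tue,Mon,Wed,Fri,Wed,Tue) (Tue,Mon,Wed,Fri,Thu,Tue) (Tue,Mon,Thu,Wed,Mon,Tue) (Tue,Mon,Thu,Wed,Wed,Tue) (Tue,Mon,Thu,Wed,Thu,Tue) (Tue,Mon,Thu,Thu,Mon,Tue) (Tue,Mon,Thu,Thu,Wed,Tue) (Tue,Mon,Thu,Fri,Mon,Tue) (Tue,Mon,Thu,Fri,Wed,Tue) (Tue,Mon,Thu,Fri,Thu,Tue) (Tue,Mon,Fri,Wed,Mon,Tue) (Tue,Mon,Fri,Wed,Wed,Tue) (Tue,Mon,Fri,Wed,Thu,Tue) (Tue,Mon,Fri,Thu,Mon,Tue) (Tue,Mon,Fri,Thu,Wed,Tue) (Tue,Mon,Fri,Thu,Thu,Tue) — 28.
Summing: 8 + 18 + 28 = 54.

54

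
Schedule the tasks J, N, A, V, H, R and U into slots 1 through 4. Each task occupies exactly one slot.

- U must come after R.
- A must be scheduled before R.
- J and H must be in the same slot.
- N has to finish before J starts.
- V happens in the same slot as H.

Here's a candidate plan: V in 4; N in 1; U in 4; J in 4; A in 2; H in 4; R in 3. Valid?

Yes, all constraints hold

U must come after R — holds.
J and H must be in the same slot — holds.
N has to finish before J starts — holds.
A must be scheduled before R — holds.
V happens in the same slot as H — holds.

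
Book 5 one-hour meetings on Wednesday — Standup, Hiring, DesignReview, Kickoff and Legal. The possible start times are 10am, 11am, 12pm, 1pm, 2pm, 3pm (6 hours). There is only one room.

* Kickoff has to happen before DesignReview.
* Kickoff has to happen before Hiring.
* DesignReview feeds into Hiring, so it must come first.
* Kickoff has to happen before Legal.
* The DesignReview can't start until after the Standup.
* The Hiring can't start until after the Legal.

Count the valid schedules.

Splitting on Standup: it can be 10am (10), 11am (10), 12pm (7), 1pm (3). Listing each branch's schedules as (Hiring, DesignReview, Kickoff, Legal):
Standup=10am: (2pm,12pm,11am,1pm) (2pm,1pm,11am,12pm) (3pm,12pm,11am,1pm) (3pm,12pm,11am,2pm) (3pm,1pm,11am,12pm) (3pm,1pm,11am,2pm) (3pm,1pm,12pm,2pm) (3pm,2pm,11am,12pm) (3pm,2pm,11am,1pm) (3pm,2pm,12pm,1pm) — 10.
Standup=11am: (2pm,12pm,10am,1pm) (2pm,1pm,10am,12pm) (3pm,12pm,10am,1pm) (3pm,12pm,10am,2pm) (3pm,1pm,10am,12pm) (3pm,1pm,10am,2pm) (3pm,1pm,12pm,2pm) (3pm,2pm,10am,12pm) (3pm,2pm,10am,1pm) (3pm,2pm,12pm,1pm) — 10.
Standup=12pm: (2pm,1pm,10am,11am) (3pm,1pm,10am,11am) (3pm,1pm,10am,2pm) (3pm,1pm,11am,2pm) (3pm,2pm,10am,11am) (3pm,2pm,10am,1pm) (3pm,2pm,11am,1pm) — 7.
Standup=1pm: (3pm,2pm,10am,11am) (3pm,2pm,10am,12pm) (3pm,2pm,11am,12pm) — 3.
Summing: 10 + 10 + 7 + 3 = 30.

30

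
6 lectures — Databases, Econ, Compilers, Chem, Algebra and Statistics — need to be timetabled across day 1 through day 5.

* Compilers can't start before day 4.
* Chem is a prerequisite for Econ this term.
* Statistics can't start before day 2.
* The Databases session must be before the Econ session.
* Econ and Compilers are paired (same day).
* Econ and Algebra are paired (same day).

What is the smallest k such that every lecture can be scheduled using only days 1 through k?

4

The precedence chain requires at least 2 distinct days.
Compilers can't be placed before day 4, so the schedule must run through at least day 4.
4 works (last occupied day: day 4): for example Statistics=day 2; Databases=day 1; Algebra=day 4; Chem=day 1; Compilers=day 4; Econ=day 4.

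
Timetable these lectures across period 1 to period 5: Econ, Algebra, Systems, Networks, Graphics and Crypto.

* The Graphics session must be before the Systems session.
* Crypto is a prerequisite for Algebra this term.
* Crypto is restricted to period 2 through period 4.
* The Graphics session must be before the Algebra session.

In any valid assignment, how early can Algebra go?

Precedence pushes Algebra to at least period 3.
Algebra at period 3 is achievable: Systems=period 2; Networks=period 1; Econ=period 1; Crypto=period 2; Graphics=period 1; Algebra=period 3.

period 3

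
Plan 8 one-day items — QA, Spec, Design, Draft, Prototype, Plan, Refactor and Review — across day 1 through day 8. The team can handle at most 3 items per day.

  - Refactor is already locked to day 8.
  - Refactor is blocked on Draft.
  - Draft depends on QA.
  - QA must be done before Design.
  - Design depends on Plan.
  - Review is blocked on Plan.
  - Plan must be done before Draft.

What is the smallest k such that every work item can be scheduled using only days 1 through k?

The precedence chain requires at least 3 distinct days.
With at most 3 per day and 8 work items, at least 3 days are needed.
Refactor can't be placed before day 8, so the schedule must run through at least day 8.
8 works (last occupied day: day 8): for example Design -> day 2; Review -> day 2; Prototype -> day 3; Refactor -> day 8; QA -> day 1; Draft -> day 2; Plan -> day 1; Spec -> day 1.

8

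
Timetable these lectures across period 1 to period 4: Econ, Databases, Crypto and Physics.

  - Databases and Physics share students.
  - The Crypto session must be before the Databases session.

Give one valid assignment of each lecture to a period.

Databases in period 2; Econ in period 1; Physics in period 1; Crypto in period 1

Checking: Crypto(period 1) before Databases(period 2); Databases(period 2) != Physics(period 1).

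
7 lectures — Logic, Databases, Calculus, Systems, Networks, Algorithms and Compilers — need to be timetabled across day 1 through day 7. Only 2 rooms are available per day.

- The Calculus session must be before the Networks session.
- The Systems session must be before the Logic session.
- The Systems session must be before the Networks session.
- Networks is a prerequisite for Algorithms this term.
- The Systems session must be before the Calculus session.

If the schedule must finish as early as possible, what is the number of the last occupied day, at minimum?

The precedence chain requires at least 4 distinct days.
With at most 2 per day and 7 lectures, at least 4 days are needed.
4 works (last occupied day: day 4): for example Databases in day 1; Calculus in day 2; Systems in day 1; Networks in day 3; Compilers in day 3; Algorithms in day 4; Logic in day 2.

day 4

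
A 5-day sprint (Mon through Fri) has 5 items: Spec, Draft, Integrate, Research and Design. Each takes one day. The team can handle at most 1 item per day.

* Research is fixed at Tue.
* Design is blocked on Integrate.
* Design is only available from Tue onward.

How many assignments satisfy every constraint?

12

Splitting on Spec: it can be Mon (3), Wed (3), Thu (3), Fri (3). Listing each branch's schedules as (Draft, Integrate, Research, Design):
Spec=Mon: (Wed,Thu,Tue,Fri) (Thu,Wed,Tue,Fri) (Fri,Wed,Tue,Thu) — 3.
Spec=Wed: (Mon,Thu,Tue,Fri) (Thu,Mon,Tue,Fri) (Fri,Mon,Tue,Thu) — 3.
Spec=Thu: (Mon,Wed,Tue,Fri) (Wed,Mon,Tue,Fri) (Fri,Mon,Tue,Wed) — 3.
Spec=Fri: (Mon,Wed,Tue,Thu) (Wed,Mon,Tue,Thu) (Thu,Mon,Tue,Wed) — 3.
Summing: 3 + 3 + 3 + 3 = 12.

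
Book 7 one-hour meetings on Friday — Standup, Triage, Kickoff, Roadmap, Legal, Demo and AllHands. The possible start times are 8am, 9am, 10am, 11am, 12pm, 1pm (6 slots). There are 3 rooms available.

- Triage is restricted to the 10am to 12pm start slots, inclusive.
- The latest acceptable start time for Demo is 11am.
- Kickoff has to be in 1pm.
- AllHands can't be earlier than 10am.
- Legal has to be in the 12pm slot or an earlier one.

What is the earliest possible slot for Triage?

Triage is available from 10am; Triage's own window allows nothing later than 12pm.
Triage at 10am is achievable: Triage=10am, Roadmap=9am, Legal=8am, Standup=8am, Kickoff=1pm, Demo=8am, AllHands=10am.

10am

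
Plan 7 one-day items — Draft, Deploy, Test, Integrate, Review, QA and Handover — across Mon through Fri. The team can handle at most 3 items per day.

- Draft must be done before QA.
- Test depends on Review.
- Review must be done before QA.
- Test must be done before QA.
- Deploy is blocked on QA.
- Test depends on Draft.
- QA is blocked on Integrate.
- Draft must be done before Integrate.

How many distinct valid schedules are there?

Splitting on Draft: it can be Mon (40), Tue (10). Listing each branch's schedules as (Deploy, Test, Integrate, Review, QA, Handover):
Draft=Mon: (Thu,Tue,Tue,Mon,Wed,Mon) (Thu,Tue,Tue,Mon,Wed,Tue) (Thu,Tue,Tue,Mon,Wed,Wed) (Thu,Tue,Tue,Mon,Wed,Thu) (Thu,Tue,Tue,Mon,Wed,Fri) (Fri,Tue,Tue,Mon,Wed,Mon) (Fri,Tue,Tue,Mon,Wed,Tue) (Fri,Tue,Tue,Mon,Wed,Wed) (Fri,Tue,Tue,Mon,Wed,Thu) (Fri,Tue,Tue,Mon,Wed,Fri) (Fri,Tue,Tue,Mon,Thu,Mon) (Fri,Tue,Tue,Mon,Thu,Tue) (Fri,Tue,Tue,Mon,Thu,Wed) (Fri,Tue,Tue,Mon,Thu,Thu) (Fri,Tue,Tue,Mon,Thu,Fri) (Fri,Tue,Wed,Mon,Thu,Mon) (Fri,Tue,Wed,Mon,Thu,Tue) (Fri,Tue,Wed,Mon,Thu,Wed) (Fri,Tue,Wed,Mon,Thu,Thu) (Fri,Tue,Wed,Mon,Thu,Fri) (Fri,Wed,Tue,Mon,Thu,Mon) (Fri,Wed,Tue,Mon,Thu,Tue) (Fri,Wed,Tue,Mon,Thu,Wed) (Fri,Wed,Tue,Mon,Thu,Thu) (Fri,Wed,Tue,Mon,Thu,Fri) (Fri,Wed,Tue,Tue,Thu,Mon) (Fri,Wed,Tue,Tue,Thu,Tue) (Fri,Wed,Tue,Tue,Thu,Wed) (Fri,Wed,Tue,Tue,Thu,Thu) (Fri,Wed,Tue,Tue,Thu,Fri) (Fri,Wed,Wed,Mon,Thu,Mon) (Fri,Wed,Wed,Mon,Thu,Tue) (Fri,Wed,Wed,Mon,Thu,Wed) (Fri,Wed,Wed,Mon,Thu,Thu) (Fri,Wed,Wed,Mon,Thu,Fri) (Fri,Wed,Wed,Tue,Thu,Mon) (Fri,Wed,Wed,Tue,Thu,Tue) (Fri,Wed,Wed,Tue,Thu,Wed) (Fri,Wed,Wed,Tue,Thu,Thu) (Fri,Wed,Wed,Tue,Thu,Fri) — 40.
Draft=Tue: (Fri,Wed,Wed,Mon,Thu,Mon) (Fri,Wed,Wed,Mon,Thu,Tue) (Fri,Wed,Wed,Mon,Thu,Wed) (Fri,Wed,Wed,Mon,Thu,Thu) (Fri,Wed,Wed,Mon,Thu,Fri) (Fri,Wed,Wed,Tue,Thu,Mon) (Fri,Wed,Wed,Tue,Thu,Tue) (Fri,Wed,Wed,Tue,Thu,Wed) (Fri,Wed,Wed,Tue,Thu,Thu) (Fri,Wed,Wed,Tue,Thu,Fri) — 10.
Summing: 40 + 10 = 50.

50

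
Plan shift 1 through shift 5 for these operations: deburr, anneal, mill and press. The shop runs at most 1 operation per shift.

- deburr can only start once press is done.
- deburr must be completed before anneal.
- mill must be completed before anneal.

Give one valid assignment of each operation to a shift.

mill -> shift 3; deburr -> shift 2; press -> shift 1; anneal -> shift 4

Checking: mill(shift 3) before anneal(shift 4); deburr(shift 2) before anneal(shift 4); press(shift 1) before deburr(shift 2); max 1 per shift (cap 1).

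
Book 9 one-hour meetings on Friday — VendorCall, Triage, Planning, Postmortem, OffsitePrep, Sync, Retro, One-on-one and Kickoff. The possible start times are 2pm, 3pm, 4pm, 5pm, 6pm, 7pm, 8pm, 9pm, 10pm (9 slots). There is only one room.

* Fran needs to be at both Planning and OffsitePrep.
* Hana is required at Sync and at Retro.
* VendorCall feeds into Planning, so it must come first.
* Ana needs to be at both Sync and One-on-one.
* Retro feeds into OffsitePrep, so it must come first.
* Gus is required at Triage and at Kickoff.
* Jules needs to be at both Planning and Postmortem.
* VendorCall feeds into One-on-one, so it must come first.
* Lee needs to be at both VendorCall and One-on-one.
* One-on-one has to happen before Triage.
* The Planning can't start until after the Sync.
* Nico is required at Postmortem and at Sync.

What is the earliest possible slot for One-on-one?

3pm

Precedence pushes One-on-one to at least 3pm; downstream work caps One-on-one at 9pm.
One-on-one at 3pm is achievable: Sync=4pm, Kickoff=10pm, Postmortem=9pm, Retro=7pm, OffsitePrep=8pm, One-on-one=3pm, Planning=5pm, VendorCall=2pm, Triage=6pm.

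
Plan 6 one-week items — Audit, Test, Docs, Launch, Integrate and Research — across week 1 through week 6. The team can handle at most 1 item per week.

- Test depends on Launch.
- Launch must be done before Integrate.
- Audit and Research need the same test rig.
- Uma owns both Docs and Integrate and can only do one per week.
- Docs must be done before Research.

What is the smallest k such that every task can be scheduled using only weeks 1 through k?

The precedence chain requires at least 2 distinct weeks.
With at most 1 per week and 6 tasks, at least 6 weeks are needed.
6 works (last occupied week: week 6): for example Research -> week 5, Docs -> week 3, Integrate -> week 4, Test -> week 2, Audit -> week 6, Launch -> week 1.

6 weeks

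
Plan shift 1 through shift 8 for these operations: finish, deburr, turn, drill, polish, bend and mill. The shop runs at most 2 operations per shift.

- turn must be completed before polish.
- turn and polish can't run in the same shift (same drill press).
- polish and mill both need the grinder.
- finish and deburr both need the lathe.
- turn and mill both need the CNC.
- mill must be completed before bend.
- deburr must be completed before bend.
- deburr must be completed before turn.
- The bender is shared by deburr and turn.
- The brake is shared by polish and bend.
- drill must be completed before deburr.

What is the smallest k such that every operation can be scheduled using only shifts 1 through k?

The precedence chain requires at least 4 distinct shifts.
With at most 2 per shift and 7 operations, at least 4 shifts are needed.
4 works (last occupied shift: shift 4): for example turn=shift 3; finish=shift 4; bend=shift 3; drill=shift 1; mill=shift 1; deburr=shift 2; polish=shift 4.

4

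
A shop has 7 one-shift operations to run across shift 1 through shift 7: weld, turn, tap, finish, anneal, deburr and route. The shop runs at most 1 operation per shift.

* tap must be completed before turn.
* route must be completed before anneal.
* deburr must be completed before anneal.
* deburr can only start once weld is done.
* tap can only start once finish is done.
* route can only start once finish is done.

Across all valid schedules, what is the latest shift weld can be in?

Downstream work caps weld at shift 5.
weld at shift 5 is achievable: anneal -> shift 7; turn -> shift 4; finish -> shift 1; deburr -> shift 6; route -> shift 3; weld -> shift 5; tap -> shift 2.

shift 5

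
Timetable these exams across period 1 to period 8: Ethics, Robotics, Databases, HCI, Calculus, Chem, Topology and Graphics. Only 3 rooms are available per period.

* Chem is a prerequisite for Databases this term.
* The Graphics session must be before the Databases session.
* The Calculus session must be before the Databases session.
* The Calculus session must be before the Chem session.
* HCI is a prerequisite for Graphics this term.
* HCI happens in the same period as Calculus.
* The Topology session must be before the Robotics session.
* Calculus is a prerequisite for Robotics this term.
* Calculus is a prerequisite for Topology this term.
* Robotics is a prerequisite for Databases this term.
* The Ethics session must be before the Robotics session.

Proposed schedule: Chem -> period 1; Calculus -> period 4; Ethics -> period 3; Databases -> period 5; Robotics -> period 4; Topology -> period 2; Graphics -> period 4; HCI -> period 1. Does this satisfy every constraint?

Calculus is a prerequisite for Topology this term — violated.
The Calculus session must be before the Chem session — violated.
The Graphics session must be before the Databases session — holds.
Calculus is a prerequisite for Robotics this term — violated.
HCI is a prerequisite for Graphics this term — holds.
The Topology session must be before the Robotics session — holds.
Robotics is a prerequisite for Databases this term — holds.
The Ethics session must be before the Robotics session — holds.
HCI happens in the same period as Calculus — violated.
Only 3 rooms are available per period — holds.
The Calculus session must be before the Databases session — holds.
Chem is a prerequisite for Databases this term — holds.

No — it violates: The Calculus session must be before the Chem session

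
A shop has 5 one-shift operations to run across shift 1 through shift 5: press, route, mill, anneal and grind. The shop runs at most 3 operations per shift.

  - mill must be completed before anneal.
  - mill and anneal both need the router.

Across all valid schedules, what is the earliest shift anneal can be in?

Precedence pushes anneal to at least shift 2.
anneal at shift 2 is achievable: mill in shift 1; grind in shift 2; route in shift 1; anneal in shift 2; press in shift 1.

shift 2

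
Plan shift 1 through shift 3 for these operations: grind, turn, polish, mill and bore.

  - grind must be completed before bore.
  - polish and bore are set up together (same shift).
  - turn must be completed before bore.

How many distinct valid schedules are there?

Splitting on grind: it can be shift 1 (9), shift 2 (6). Listing each branch's schedules as (turn, polish, mill, bore) by shift number:
grind=shift 1: (1,2,1,2) (1,2,2,2) (1,2,3,2) (1,3,1,3) (1,3,2,3) (1,3,3,3) (2,3,1,3) (2,3,2,3) (2,3,3,3) — 9.
grind=shift 2: (1,3,1,3) (1,3,2,3) (1,3,3,3) (2,3,1,3) (2,3,2,3) (2,3,3,3) — 6.
Summing: 9 + 6 = 15.

15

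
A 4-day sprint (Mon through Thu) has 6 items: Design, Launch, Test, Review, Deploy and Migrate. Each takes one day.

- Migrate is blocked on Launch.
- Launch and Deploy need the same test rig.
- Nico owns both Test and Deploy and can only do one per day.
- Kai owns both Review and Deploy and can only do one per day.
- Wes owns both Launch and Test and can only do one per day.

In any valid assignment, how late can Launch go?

Wed

Downstream work caps Launch at Wed.
Launch at Wed is achievable: Launch -> Wed, Deploy -> Tue, Migrate -> Thu, Design -> Mon, Review -> Mon, Test -> Mon.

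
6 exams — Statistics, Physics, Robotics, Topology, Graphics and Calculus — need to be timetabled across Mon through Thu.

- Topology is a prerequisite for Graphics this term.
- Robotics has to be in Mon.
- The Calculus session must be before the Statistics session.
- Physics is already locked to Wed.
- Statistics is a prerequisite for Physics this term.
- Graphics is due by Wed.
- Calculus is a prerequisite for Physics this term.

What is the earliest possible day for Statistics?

Precedence pushes Statistics to at least Tue; downstream work caps Statistics at Tue.
Statistics at Tue is achievable: Topology in Mon, Robotics in Mon, Physics in Wed, Graphics in Tue, Statistics in Tue, Calculus in Mon.

Tue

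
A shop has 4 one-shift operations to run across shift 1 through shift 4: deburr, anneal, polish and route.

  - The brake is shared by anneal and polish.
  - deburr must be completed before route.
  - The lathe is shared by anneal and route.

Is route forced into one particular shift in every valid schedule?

No

route can be shift 2 (e.g. route=shift 2, anneal=shift 1, deburr=shift 1, polish=shift 2) or shift 3 (e.g. polish=shift 2, deburr=shift 1, anneal=shift 1, route=shift 3).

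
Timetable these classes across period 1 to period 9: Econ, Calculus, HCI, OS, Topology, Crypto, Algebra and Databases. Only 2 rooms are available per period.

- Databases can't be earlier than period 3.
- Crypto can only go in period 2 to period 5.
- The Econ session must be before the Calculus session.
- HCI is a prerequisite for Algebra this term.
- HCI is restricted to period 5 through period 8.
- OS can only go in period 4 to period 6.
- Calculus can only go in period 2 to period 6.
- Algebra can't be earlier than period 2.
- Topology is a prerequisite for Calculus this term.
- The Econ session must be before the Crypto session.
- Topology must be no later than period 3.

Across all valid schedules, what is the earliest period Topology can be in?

period 1

Topology's own window allows nothing later than period 3.
Topology at period 1 is achievable: Databases -> period 3, HCI -> period 5, OS -> period 4, Topology -> period 1, Algebra -> period 6, Calculus -> period 2, Crypto -> period 2, Econ -> period 1.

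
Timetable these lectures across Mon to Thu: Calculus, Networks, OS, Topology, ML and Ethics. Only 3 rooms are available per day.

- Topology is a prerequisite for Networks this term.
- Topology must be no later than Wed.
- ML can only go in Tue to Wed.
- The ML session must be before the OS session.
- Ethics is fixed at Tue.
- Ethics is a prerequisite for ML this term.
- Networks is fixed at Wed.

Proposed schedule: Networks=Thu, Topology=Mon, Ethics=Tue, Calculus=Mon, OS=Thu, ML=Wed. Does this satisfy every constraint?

Ethics is a prerequisite for ML this term — holds.
Only 3 rooms are available per day — holds.
Networks is fixed at Wed — violated.
Ethics is fixed at Tue — holds.
Topology is a prerequisite for Networks this term — holds.
ML can only go in Tue to Wed — holds.
The ML session must be before the OS session — holds.
Topology must be no later than Wed — holds.

No. Networks is fixed at Wed is not satisfied.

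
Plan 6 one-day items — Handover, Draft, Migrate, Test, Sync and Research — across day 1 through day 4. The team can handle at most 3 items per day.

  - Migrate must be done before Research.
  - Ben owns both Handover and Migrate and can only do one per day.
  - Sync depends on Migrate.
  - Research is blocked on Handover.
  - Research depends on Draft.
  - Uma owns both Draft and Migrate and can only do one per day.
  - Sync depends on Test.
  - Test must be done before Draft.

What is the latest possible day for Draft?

day 3

Precedence pushes Draft to at least day 2; downstream work caps Draft at day 3.
Draft at day 3 is achievable: Test in day 1; Research in day 4; Migrate in day 1; Sync in day 2; Handover in day 2; Draft in day 3.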